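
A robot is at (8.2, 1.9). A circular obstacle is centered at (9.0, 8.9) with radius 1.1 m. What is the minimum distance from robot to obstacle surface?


center_dist = sqrt((8.2-9.0)^2 + (1.9-8.9)^2)
= sqrt(0.64 + 49.0)
= 7.0456
min_dist = center_dist - radius = 7.0456 - 1.1 = 5.9456 m


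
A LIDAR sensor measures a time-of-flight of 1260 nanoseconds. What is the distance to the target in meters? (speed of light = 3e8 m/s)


tof = 1260 ns = 1.26e-06 s
dist = c * tof / 2
= 3e8 * 1.26e-06 / 2
= 189.0 m


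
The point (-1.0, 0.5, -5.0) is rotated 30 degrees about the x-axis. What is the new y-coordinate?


Rotation about x-axis: y' = y*cos(theta) - z*sin(theta)
= 0.5 * 0.866 - -5.0 * 0.5
= 2.933


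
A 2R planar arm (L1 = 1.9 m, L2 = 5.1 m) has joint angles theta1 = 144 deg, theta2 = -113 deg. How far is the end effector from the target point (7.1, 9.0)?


End effector via forward kinematics:
x = L1*cos(t1) + L2*cos(t1+t2) = 2.8344
y = L1*sin(t1) + L2*sin(t1+t2) = 3.7435
Distance to target:
d = sqrt((7.1 - 2.8344)^2 + (9.0 - 3.7435)^2)
= sqrt(18.1952 + 27.6309)
= 6.7695 m


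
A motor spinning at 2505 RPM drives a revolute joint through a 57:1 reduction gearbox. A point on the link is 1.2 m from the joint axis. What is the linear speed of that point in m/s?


omega_motor = 2505 * 2*pi/60 = 262.323 rad/s
omega_joint = omega_motor / 57 = 4.6022 rad/s
v = omega_joint * r = 4.6022 * 1.2
= 5.5226 m/s


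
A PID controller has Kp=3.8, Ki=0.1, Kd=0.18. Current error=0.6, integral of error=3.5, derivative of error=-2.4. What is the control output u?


u = Kp*e + Ki*int(e) + Kd*de/dt
= 3.8*0.6 + 0.1*3.5 + 0.18*(-2.4)
= 2.28 + 0.35 + -0.432
= 2.198


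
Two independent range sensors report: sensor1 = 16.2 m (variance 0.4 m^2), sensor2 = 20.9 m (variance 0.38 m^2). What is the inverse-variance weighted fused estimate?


w1 = (1/var1) / (1/var1 + 1/var2)
   = 2.5 / (2.5 + 2.6316) = 0.4872
w2 = 1 - w1 = 0.5128
fused = w1*s1 + w2*s2 = 7.8923 + 10.7179
= 18.6103 m


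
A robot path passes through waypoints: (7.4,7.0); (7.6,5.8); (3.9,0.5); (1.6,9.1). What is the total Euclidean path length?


Segment lengths:
  seg1 = sqrt((0.2)^2 + (-1.2)^2) = 1.2166
  seg2 = sqrt((-3.7)^2 + (-5.3)^2) = 6.4637
  seg3 = sqrt((-2.3)^2 + (8.6)^2) = 8.9022
Total = 16.5825


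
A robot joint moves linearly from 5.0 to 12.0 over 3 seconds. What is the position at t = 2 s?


s = t/T = 2/3 = 0.6667
p(t) = p0 + (pf-p0)*s
= 5.0 + (12.0 - 5.0) * 0.6667
= 9.6667


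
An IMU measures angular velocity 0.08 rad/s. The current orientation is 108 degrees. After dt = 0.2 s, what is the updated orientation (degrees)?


delta_theta = w * dt = 0.08 * 0.2 = 0.016 rad
= 0.9167 deg
theta_new = 108 + 0.9167 = 108.9167 deg


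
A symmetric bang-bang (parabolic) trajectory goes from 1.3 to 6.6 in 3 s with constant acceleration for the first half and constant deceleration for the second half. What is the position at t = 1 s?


Symmetric rest-to-rest: each phase covers (pf-p0)/2 in time T/2. 0.5*a*(T/2)^2 = (pf-p0)/2 => a = 4*(pf-p0)/T^2
a = 4*(6.6-1.3)/3^2 = 2.3556
t = 1 is in the acceleration phase (t <= T/2).
p = p0 + 0.5*a*t^2 = 1.3 + 0.5*2.3556*1^2
= 2.4778


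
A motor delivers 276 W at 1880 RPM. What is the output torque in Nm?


omega = 1880 * 2*pi/60 = 196.8731 rad/s
tau = P / omega = 276 / 196.8731
= 1.4019 Nm


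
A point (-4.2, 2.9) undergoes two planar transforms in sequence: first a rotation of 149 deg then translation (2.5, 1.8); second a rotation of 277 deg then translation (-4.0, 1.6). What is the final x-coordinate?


After transform 1:
x1 = cos(149)*-4.2 - sin(149)*2.9 + 2.5 = 4.6065
y1 = sin(149)*-4.2 + cos(149)*2.9 + 1.8 = -2.8489
After transform 2:
x2 = cos(277)*4.6065 - sin(277)*-2.8489 + -4.0
= -6.2663


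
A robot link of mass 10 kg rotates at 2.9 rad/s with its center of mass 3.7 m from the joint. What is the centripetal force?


F = m * omega^2 * r
= 10 * 2.9^2 * 3.7
= 10 * 8.41 * 3.7
= 311.17 N


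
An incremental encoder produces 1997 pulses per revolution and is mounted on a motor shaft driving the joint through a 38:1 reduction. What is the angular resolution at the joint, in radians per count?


counts per rev = 1997
effective counts at joint = 1997 * 38 = 75886
resolution = 2*pi / 75886
= 8.2798e-05 rad/count


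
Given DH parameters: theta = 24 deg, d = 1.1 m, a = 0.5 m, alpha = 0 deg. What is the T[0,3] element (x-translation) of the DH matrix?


T[0,3] = a * cos(theta)
= 0.5 * cos(24 deg)
= 0.5 * 0.9135
= 0.4568


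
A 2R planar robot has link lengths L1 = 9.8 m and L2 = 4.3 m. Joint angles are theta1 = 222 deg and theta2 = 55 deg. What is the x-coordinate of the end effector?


Convert angles to radians: theta1 = 3.8746, theta2 = 0.9599
x = L1*cos(theta1) + L2*cos(theta1+theta2)
x = -7.2828 + 0.524
x = -6.7588


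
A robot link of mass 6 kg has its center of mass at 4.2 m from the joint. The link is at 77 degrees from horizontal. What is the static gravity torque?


tau = m*g*L*cos(angle)
= 6 * 9.81 * 4.2 * cos(77 deg)
= 6 * 9.81 * 4.2 * 0.225
= 55.6106 Nm


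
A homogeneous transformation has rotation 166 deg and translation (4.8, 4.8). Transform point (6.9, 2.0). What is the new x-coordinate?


x' = cos(theta)*px - sin(theta)*py + tx
= -0.9703*6.9 - 0.2419*2.0 + 4.8
= -2.3789


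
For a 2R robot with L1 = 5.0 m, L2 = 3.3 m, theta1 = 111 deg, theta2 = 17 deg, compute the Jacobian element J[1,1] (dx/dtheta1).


J[1,1] = -L1*sin(t1) - L2*sin(t1+t2)
= -5.0*sin(111) - 3.3*sin(128)
= -7.2683


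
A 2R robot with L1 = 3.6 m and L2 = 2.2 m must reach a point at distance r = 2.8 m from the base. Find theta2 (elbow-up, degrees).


cos(theta2) = (r^2 - L1^2 - L2^2) / (2*L1*L2)
cos(theta2) = (7.84 - 12.96 - 4.84) / 15.84
cos(theta2) = -0.628788
theta2 = 128.9608 degrees


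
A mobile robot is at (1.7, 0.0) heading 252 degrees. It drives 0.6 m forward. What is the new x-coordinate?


x_new = x0 + d*cos(theta)
= 1.7 + 0.6*cos(252)
= 1.7 + -0.1854
= 1.5146


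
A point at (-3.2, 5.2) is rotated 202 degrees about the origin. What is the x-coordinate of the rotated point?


x' = x*cos(theta) - y*sin(theta)
cos(202 deg) = -0.9272, sin(202 deg) = -0.3746
x' = -3.2 * -0.9272 - 5.2 * -0.3746
= 2.967 - -1.948
= 4.9149


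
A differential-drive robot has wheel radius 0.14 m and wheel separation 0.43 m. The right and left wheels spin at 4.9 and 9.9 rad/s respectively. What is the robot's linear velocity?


vR = r*wR = 0.14*4.9 = 0.686 m/s
vL = r*wL = 0.14*9.9 = 1.386 m/s
v = (vR+vL)/2 = 1.036 m/s
omega = (vR-vL)/L = -1.6279 rad/s
linear velocity = 1.036 m/s


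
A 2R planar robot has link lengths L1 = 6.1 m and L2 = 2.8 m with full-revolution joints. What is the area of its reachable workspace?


r_max = L1 + L2 = 8.9 m
r_min = |L1 - L2| = 3.3 m
Area = pi*(r_max^2 - r_min^2)
= pi*(79.21 - 10.89)
= pi * 68.32
= 214.6336 m^2


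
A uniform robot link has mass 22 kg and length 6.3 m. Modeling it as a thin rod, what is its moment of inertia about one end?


I = (1/3) * m * L^2
= (1/3) * 22 * 6.3^2
= 0.333333 * 22 * 39.69
= 291.06 kg*m^2


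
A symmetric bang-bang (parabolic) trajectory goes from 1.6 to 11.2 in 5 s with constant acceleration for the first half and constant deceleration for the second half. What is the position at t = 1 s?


Symmetric rest-to-rest: each phase covers (pf-p0)/2 in time T/2. 0.5*a*(T/2)^2 = (pf-p0)/2 => a = 4*(pf-p0)/T^2
a = 4*(11.2-1.6)/5^2 = 1.536
t = 1 is in the acceleration phase (t <= T/2).
p = p0 + 0.5*a*t^2 = 1.6 + 0.5*1.536*1^2
= 2.368


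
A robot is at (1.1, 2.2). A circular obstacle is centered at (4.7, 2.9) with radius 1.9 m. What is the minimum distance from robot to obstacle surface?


center_dist = sqrt((1.1-4.7)^2 + (2.2-2.9)^2)
= sqrt(12.96 + 0.49)
= 3.6674
min_dist = center_dist - radius = 3.6674 - 1.9 = 1.7674 m


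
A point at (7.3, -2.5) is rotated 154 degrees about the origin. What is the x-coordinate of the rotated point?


x' = x*cos(theta) - y*sin(theta)
cos(154 deg) = -0.8988, sin(154 deg) = 0.4384
x' = 7.3 * -0.8988 - -2.5 * 0.4384
= -6.5612 - -1.0959
= -5.4653


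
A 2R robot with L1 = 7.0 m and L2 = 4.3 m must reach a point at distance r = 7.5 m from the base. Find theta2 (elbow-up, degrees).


cos(theta2) = (r^2 - L1^2 - L2^2) / (2*L1*L2)
cos(theta2) = (56.25 - 49.0 - 18.49) / 60.2
cos(theta2) = -0.186711
theta2 = 100.7609 degrees


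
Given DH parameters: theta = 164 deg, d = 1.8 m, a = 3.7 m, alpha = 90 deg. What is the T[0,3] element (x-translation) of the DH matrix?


T[0,3] = a * cos(theta)
= 3.7 * cos(164 deg)
= 3.7 * -0.9613
= -3.5567


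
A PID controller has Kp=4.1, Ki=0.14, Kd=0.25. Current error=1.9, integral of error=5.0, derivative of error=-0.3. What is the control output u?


u = Kp*e + Ki*int(e) + Kd*de/dt
= 4.1*1.9 + 0.14*5.0 + 0.25*(-0.3)
= 7.79 + 0.7 + -0.075
= 8.415


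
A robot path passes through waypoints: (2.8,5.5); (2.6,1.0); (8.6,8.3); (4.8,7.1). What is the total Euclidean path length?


Segment lengths:
  seg1 = sqrt((-0.2)^2 + (-4.5)^2) = 4.5044
  seg2 = sqrt((6.0)^2 + (7.3)^2) = 9.4493
  seg3 = sqrt((-3.8)^2 + (-1.2)^2) = 3.985
Total = 17.9388


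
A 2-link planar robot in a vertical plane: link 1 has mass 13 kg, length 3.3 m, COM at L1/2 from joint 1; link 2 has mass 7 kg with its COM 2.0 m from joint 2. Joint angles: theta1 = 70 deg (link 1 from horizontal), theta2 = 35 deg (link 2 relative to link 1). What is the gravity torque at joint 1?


Horizontal distance from joint 1 to link-1 COM:
  x_c1 = (L1/2)*cos(t1) = 1.65 * 0.342 = 0.5643 m
Horizontal distance from joint 1 to link-2 COM:
  x_c2 = L1*cos(t1) + Lc2*cos(t1+t2)
       = 3.3*0.342 + 2.0*-0.2588 = 0.611 m
tau1 = m1*g*x_c1 + m2*g*x_c2
     = 13*9.81*0.5643 + 7*9.81*0.611
     = 71.9694 + 41.9593
     = 113.9287 Nm


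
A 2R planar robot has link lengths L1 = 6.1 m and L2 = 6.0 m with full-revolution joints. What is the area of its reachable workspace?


r_max = L1 + L2 = 12.1 m
r_min = |L1 - L2| = 0.1 m
Area = pi*(r_max^2 - r_min^2)
= pi*(146.41 - 0.01)
= pi * 146.4
= 459.9292 m^2


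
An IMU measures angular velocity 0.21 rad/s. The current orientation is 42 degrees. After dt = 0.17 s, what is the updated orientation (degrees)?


delta_theta = w * dt = 0.21 * 0.17 = 0.0357 rad
= 2.0455 deg
theta_new = 42 + 2.0455 = 44.0455 deg


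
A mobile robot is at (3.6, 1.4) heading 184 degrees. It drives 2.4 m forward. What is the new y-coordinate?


y_new = y0 + d*sin(theta)
= 1.4 + 2.4*sin(184)
= 1.4 + -0.1674
= 1.2326


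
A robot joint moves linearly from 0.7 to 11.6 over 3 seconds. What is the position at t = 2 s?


s = t/T = 2/3 = 0.6667
p(t) = p0 + (pf-p0)*s
= 0.7 + (11.6 - 0.7) * 0.6667
= 7.9667


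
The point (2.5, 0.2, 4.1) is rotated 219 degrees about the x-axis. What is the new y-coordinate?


Rotation about x-axis: y' = y*cos(theta) - z*sin(theta)
= 0.2 * -0.7771 - 4.1 * -0.6293
= 2.4248


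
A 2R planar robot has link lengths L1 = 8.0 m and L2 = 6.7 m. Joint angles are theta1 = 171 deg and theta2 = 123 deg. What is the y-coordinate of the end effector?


Convert angles to radians: theta1 = 2.9845, theta2 = 2.1468
y = L1*sin(theta1) + L2*sin(theta1+theta2)
y = 1.2515 + -6.1208
y = -4.8693


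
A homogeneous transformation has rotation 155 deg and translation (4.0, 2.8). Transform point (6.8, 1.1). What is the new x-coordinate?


x' = cos(theta)*px - sin(theta)*py + tx
= -0.9063*6.8 - 0.4226*1.1 + 4.0
= -2.6278


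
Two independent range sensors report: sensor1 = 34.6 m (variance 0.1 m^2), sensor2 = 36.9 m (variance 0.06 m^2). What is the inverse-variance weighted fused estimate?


w1 = (1/var1) / (1/var1 + 1/var2)
   = 10.0 / (10.0 + 16.6667) = 0.375
w2 = 1 - w1 = 0.625
fused = w1*s1 + w2*s2 = 12.975 + 23.0625
= 36.0375 m


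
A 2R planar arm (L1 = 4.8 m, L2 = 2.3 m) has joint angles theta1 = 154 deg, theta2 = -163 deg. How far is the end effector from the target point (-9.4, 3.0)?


End effector via forward kinematics:
x = L1*cos(t1) + L2*cos(t1+t2) = -2.0425
y = L1*sin(t1) + L2*sin(t1+t2) = 1.7444
Distance to target:
d = sqrt((-9.4 - -2.0425)^2 + (3.0 - 1.7444)^2)
= sqrt(54.1324 + 1.5766)
= 7.4638 m


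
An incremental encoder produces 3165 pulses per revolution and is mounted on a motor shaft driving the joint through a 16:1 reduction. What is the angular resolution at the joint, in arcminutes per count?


counts per rev = 3165
effective counts at joint = 3165 * 16 = 50640
resolution = 360*60 / 50640
= 0.4265 arcmin/count


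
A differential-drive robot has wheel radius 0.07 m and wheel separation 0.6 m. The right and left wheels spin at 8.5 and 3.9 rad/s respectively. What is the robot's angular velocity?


vR = r*wR = 0.07*8.5 = 0.595 m/s
vL = r*wL = 0.07*3.9 = 0.273 m/s
v = (vR+vL)/2 = 0.434 m/s
omega = (vR-vL)/L = 0.5367 rad/s
angular velocity = 0.5367 rad/s


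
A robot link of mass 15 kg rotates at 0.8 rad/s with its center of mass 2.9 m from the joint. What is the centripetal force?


F = m * omega^2 * r
= 15 * 0.8^2 * 2.9
= 15 * 0.64 * 2.9
= 27.84 N


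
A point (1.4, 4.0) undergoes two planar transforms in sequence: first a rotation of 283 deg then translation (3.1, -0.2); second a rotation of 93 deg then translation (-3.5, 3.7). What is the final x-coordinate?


After transform 1:
x1 = cos(283)*1.4 - sin(283)*4.0 + 3.1 = 7.3124
y1 = sin(283)*1.4 + cos(283)*4.0 + -0.2 = -0.6643
After transform 2:
x2 = cos(93)*7.3124 - sin(93)*-0.6643 + -3.5
= -3.2193


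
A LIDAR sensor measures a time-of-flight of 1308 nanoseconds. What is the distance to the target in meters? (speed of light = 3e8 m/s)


tof = 1308 ns = 1.308e-06 s
dist = c * tof / 2
= 3e8 * 1.308e-06 / 2
= 196.2 m


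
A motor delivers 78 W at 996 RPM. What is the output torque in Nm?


omega = 996 * 2*pi/60 = 104.3009 rad/s
tau = P / omega = 78 / 104.3009
= 0.7478 Nm


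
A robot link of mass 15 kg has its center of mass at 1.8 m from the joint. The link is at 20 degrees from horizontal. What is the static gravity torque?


tau = m*g*L*cos(angle)
= 15 * 9.81 * 1.8 * cos(20 deg)
= 15 * 9.81 * 1.8 * 0.9397
= 248.8964 Nm


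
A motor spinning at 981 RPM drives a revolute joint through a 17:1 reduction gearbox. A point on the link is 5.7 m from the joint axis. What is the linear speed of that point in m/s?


omega_motor = 981 * 2*pi/60 = 102.7301 rad/s
omega_joint = omega_motor / 17 = 6.0429 rad/s
v = omega_joint * r = 6.0429 * 5.7
= 34.4448 m/s


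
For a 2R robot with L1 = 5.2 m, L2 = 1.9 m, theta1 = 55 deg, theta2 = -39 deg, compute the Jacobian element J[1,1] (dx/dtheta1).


J[1,1] = -L1*sin(t1) - L2*sin(t1+t2)
= -5.2*sin(55) - 1.9*sin(16)
= -4.7833


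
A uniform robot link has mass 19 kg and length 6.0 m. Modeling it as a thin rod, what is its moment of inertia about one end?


I = (1/3) * m * L^2
= (1/3) * 19 * 6.0^2
= 0.333333 * 19 * 36.0
= 228.0 kg*m^2


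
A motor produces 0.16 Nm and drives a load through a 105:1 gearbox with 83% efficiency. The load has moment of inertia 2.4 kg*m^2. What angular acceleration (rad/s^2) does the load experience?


tau_out = tau_motor * N * eta
= 0.16 * 105 * 0.83 = 13.944 Nm
alpha = tau_out / I = 13.944 / 2.4
= 5.81 rad/s^2


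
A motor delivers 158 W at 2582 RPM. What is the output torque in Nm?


omega = 2582 * 2*pi/60 = 270.3864 rad/s
tau = P / omega = 158 / 270.3864
= 0.5843 Nm


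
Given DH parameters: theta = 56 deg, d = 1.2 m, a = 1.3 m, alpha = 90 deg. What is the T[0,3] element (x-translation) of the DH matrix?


T[0,3] = a * cos(theta)
= 1.3 * cos(56 deg)
= 1.3 * 0.5592
= 0.727


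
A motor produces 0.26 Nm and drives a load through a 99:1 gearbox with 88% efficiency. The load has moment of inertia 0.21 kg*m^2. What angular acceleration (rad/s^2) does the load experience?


tau_out = tau_motor * N * eta
= 0.26 * 99 * 0.88 = 22.6512 Nm
alpha = tau_out / I = 22.6512 / 0.21
= 107.8629 rad/s^2


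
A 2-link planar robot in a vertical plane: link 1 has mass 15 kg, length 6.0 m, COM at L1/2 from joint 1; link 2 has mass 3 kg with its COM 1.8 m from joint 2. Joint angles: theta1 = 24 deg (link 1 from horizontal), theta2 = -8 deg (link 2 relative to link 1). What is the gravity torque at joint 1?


Horizontal distance from joint 1 to link-1 COM:
  x_c1 = (L1/2)*cos(t1) = 3.0 * 0.9135 = 2.7406 m
Horizontal distance from joint 1 to link-2 COM:
  x_c2 = L1*cos(t1) + Lc2*cos(t1+t2)
       = 6.0*0.9135 + 1.8*0.9613 = 7.2115 m
tau1 = m1*g*x_c1 + m2*g*x_c2
     = 15*9.81*2.7406 + 3*9.81*7.2115
     = 403.2846 + 212.2357
     = 615.5204 Nm


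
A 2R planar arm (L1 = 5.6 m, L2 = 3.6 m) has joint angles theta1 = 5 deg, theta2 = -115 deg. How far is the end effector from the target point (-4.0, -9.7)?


End effector via forward kinematics:
x = L1*cos(t1) + L2*cos(t1+t2) = 4.3474
y = L1*sin(t1) + L2*sin(t1+t2) = -2.8948
Distance to target:
d = sqrt((-4.0 - 4.3474)^2 + (-9.7 - -2.8948)^2)
= sqrt(69.6794 + 46.3105)
= 10.7699 m


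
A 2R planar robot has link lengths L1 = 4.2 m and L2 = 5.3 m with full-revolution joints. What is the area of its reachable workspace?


r_max = L1 + L2 = 9.5 m
r_min = |L1 - L2| = 1.1 m
Area = pi*(r_max^2 - r_min^2)
= pi*(90.25 - 1.21)
= pi * 89.04
= 279.7274 m^2


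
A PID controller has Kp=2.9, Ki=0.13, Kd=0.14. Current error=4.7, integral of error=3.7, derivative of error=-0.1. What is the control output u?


u = Kp*e + Ki*int(e) + Kd*de/dt
= 2.9*4.7 + 0.13*3.7 + 0.14*(-0.1)
= 13.63 + 0.481 + -0.014
= 14.097


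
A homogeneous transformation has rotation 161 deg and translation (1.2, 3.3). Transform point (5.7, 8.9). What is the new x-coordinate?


x' = cos(theta)*px - sin(theta)*py + tx
= -0.9455*5.7 - 0.3256*8.9 + 1.2
= -7.087


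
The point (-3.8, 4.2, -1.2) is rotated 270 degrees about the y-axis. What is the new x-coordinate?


Rotation about y-axis: x' = x*cos(theta) + z*sin(theta)
= -3.8 * -0.0 + -1.2 * -1.0
= 1.2


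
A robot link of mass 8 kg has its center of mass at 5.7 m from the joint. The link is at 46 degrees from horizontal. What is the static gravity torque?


tau = m*g*L*cos(angle)
= 8 * 9.81 * 5.7 * cos(46 deg)
= 8 * 9.81 * 5.7 * 0.6947
= 310.7457 Nm


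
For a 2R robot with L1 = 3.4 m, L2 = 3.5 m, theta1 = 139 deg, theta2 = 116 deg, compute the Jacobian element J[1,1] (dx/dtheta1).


J[1,1] = -L1*sin(t1) - L2*sin(t1+t2)
= -3.4*sin(139) - 3.5*sin(255)
= 1.1501


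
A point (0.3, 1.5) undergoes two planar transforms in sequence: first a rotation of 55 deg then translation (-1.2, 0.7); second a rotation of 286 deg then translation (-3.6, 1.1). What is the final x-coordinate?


After transform 1:
x1 = cos(55)*0.3 - sin(55)*1.5 + -1.2 = -2.2567
y1 = sin(55)*0.3 + cos(55)*1.5 + 0.7 = 1.8061
After transform 2:
x2 = cos(286)*-2.2567 - sin(286)*1.8061 + -3.6
= -2.4859


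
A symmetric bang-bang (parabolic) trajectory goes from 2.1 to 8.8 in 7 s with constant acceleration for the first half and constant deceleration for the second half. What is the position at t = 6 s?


Symmetric rest-to-rest: each phase covers (pf-p0)/2 in time T/2. 0.5*a*(T/2)^2 = (pf-p0)/2 => a = 4*(pf-p0)/T^2
a = 4*(8.8-2.1)/7^2 = 0.5469
t = 6 is in the deceleration phase (t > T/2).
p = pf - 0.5*a*(T-t)^2 = 8.8 - 0.5*0.5469*1^2
= 8.5265


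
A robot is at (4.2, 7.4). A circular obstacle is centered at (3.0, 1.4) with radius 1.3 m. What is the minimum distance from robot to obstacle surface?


center_dist = sqrt((4.2-3.0)^2 + (7.4-1.4)^2)
= sqrt(1.44 + 36.0)
= 6.1188
min_dist = center_dist - radius = 6.1188 - 1.3 = 4.8188 m


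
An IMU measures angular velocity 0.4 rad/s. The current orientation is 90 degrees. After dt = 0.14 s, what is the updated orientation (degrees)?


delta_theta = w * dt = 0.4 * 0.14 = 0.056 rad
= 3.2086 deg
theta_new = 90 + 3.2086 = 93.2086 deg


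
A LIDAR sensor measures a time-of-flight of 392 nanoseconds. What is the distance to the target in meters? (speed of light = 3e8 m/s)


tof = 392 ns = 3.92e-07 s
dist = c * tof / 2
= 3e8 * 3.92e-07 / 2
= 58.8 m


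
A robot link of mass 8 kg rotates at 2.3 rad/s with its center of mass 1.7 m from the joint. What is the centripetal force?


F = m * omega^2 * r
= 8 * 2.3^2 * 1.7
= 8 * 5.29 * 1.7
= 71.944 N


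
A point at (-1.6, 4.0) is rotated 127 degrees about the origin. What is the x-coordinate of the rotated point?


x' = x*cos(theta) - y*sin(theta)
cos(127 deg) = -0.6018, sin(127 deg) = 0.7986
x' = -1.6 * -0.6018 - 4.0 * 0.7986
= 0.9629 - 3.1945
= -2.2316


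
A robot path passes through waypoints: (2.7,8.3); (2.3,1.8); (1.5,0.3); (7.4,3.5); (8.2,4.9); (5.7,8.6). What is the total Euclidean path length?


Segment lengths:
  seg1 = sqrt((-0.4)^2 + (-6.5)^2) = 6.5123
  seg2 = sqrt((-0.8)^2 + (-1.5)^2) = 1.7
  seg3 = sqrt((5.9)^2 + (3.2)^2) = 6.7119
  seg4 = sqrt((0.8)^2 + (1.4)^2) = 1.6125
  seg5 = sqrt((-2.5)^2 + (3.7)^2) = 4.4654
Total = 21.0021


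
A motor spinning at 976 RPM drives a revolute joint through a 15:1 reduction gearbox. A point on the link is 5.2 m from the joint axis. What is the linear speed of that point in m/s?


omega_motor = 976 * 2*pi/60 = 102.2065 rad/s
omega_joint = omega_motor / 15 = 6.8138 rad/s
v = omega_joint * r = 6.8138 * 5.2
= 35.4316 m/s


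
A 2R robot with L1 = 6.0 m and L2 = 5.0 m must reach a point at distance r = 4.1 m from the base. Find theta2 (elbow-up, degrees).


cos(theta2) = (r^2 - L1^2 - L2^2) / (2*L1*L2)
cos(theta2) = (16.81 - 36.0 - 25.0) / 60.0
cos(theta2) = -0.7365
theta2 = 137.4341 degrees


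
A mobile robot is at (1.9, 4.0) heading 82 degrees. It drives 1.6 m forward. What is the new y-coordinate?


y_new = y0 + d*sin(theta)
= 4.0 + 1.6*sin(82)
= 4.0 + 1.5844
= 5.5844


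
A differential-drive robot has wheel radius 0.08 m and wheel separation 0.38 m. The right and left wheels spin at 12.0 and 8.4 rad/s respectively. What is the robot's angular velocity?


vR = r*wR = 0.08*12.0 = 0.96 m/s
vL = r*wL = 0.08*8.4 = 0.672 m/s
v = (vR+vL)/2 = 0.816 m/s
omega = (vR-vL)/L = 0.7579 rad/s
angular velocity = 0.7579 rad/s


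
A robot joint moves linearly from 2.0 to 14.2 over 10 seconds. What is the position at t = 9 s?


s = t/T = 9/10 = 0.9
p(t) = p0 + (pf-p0)*s
= 2.0 + (14.2 - 2.0) * 0.9
= 12.98


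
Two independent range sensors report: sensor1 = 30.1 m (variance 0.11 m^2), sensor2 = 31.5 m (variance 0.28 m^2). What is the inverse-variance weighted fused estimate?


w1 = (1/var1) / (1/var1 + 1/var2)
   = 9.0909 / (9.0909 + 3.5714) = 0.7179
w2 = 1 - w1 = 0.2821
fused = w1*s1 + w2*s2 = 21.6103 + 8.8846
= 30.4949 m


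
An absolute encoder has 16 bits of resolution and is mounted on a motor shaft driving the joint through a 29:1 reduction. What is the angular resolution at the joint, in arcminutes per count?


counts = 2^16 = 65536
effective counts at joint = 65536 * 29 = 1900544
resolution = 360*60 / 1900544
= 0.0114 arcmin/count


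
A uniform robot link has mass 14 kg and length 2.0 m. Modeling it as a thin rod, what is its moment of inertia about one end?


I = (1/3) * m * L^2
= (1/3) * 14 * 2.0^2
= 0.333333 * 14 * 4.0
= 18.6667 kg*m^2


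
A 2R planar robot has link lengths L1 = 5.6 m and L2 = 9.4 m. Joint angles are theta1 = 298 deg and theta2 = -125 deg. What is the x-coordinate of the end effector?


Convert angles to radians: theta1 = 5.2011, theta2 = -2.1817
x = L1*cos(theta1) + L2*cos(theta1+theta2)
x = 2.629 + -9.3299
x = -6.7009


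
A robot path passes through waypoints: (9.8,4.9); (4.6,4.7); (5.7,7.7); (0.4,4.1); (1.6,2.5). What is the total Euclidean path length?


Segment lengths:
  seg1 = sqrt((-5.2)^2 + (-0.2)^2) = 5.2038
  seg2 = sqrt((1.1)^2 + (3.0)^2) = 3.1953
  seg3 = sqrt((-5.3)^2 + (-3.6)^2) = 6.407
  seg4 = sqrt((1.2)^2 + (-1.6)^2) = 2.0
Total = 16.8062


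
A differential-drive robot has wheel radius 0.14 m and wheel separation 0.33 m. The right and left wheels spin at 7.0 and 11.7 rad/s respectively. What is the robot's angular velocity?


vR = r*wR = 0.14*7.0 = 0.98 m/s
vL = r*wL = 0.14*11.7 = 1.638 m/s
v = (vR+vL)/2 = 1.309 m/s
omega = (vR-vL)/L = -1.9939 rad/s
angular velocity = -1.9939 rad/s


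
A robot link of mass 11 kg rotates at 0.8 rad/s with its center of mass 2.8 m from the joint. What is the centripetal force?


F = m * omega^2 * r
= 11 * 0.8^2 * 2.8
= 11 * 0.64 * 2.8
= 19.712 N


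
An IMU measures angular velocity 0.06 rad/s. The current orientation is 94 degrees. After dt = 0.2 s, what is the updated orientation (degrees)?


delta_theta = w * dt = 0.06 * 0.2 = 0.012 rad
= 0.6875 deg
theta_new = 94 + 0.6875 = 94.6875 deg


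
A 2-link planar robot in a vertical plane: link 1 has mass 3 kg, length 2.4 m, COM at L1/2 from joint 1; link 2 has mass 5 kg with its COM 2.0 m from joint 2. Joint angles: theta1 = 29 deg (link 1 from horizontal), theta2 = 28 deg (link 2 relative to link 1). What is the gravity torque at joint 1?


Horizontal distance from joint 1 to link-1 COM:
  x_c1 = (L1/2)*cos(t1) = 1.2 * 0.8746 = 1.0495 m
Horizontal distance from joint 1 to link-2 COM:
  x_c2 = L1*cos(t1) + Lc2*cos(t1+t2)
       = 2.4*0.8746 + 2.0*0.5446 = 3.1884 m
tau1 = m1*g*x_c1 + m2*g*x_c2
     = 3*9.81*1.0495 + 5*9.81*3.1884
     = 30.8881 + 156.3893
     = 187.2774 Nm


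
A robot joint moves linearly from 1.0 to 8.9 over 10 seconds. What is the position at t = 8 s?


s = t/T = 8/10 = 0.8
p(t) = p0 + (pf-p0)*s
= 1.0 + (8.9 - 1.0) * 0.8
= 7.32


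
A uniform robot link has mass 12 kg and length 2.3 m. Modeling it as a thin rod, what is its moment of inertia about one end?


I = (1/3) * m * L^2
= (1/3) * 12 * 2.3^2
= 0.333333 * 12 * 5.29
= 21.16 kg*m^2


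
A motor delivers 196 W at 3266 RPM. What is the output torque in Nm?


omega = 3266 * 2*pi/60 = 342.0147 rad/s
tau = P / omega = 196 / 342.0147
= 0.5731 Nm


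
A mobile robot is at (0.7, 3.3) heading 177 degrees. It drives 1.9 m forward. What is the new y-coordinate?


y_new = y0 + d*sin(theta)
= 3.3 + 1.9*sin(177)
= 3.3 + 0.0994
= 3.3994


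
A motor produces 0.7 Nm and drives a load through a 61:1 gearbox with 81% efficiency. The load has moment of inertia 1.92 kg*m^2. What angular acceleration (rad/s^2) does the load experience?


tau_out = tau_motor * N * eta
= 0.7 * 61 * 0.81 = 34.587 Nm
alpha = tau_out / I = 34.587 / 1.92
= 18.0141 rad/s^2


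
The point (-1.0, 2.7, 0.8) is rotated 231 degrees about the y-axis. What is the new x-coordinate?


Rotation about y-axis: x' = x*cos(theta) + z*sin(theta)
= -1.0 * -0.6293 + 0.8 * -0.7771
= 0.0076


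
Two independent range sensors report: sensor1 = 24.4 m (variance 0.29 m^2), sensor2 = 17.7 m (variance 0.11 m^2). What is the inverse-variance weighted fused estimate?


w1 = (1/var1) / (1/var1 + 1/var2)
   = 3.4483 / (3.4483 + 9.0909) = 0.275
w2 = 1 - w1 = 0.725
fused = w1*s1 + w2*s2 = 6.71 + 12.8325
= 19.5425 m


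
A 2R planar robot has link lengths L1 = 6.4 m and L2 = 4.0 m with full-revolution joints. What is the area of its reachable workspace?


r_max = L1 + L2 = 10.4 m
r_min = |L1 - L2| = 2.4 m
Area = pi*(r_max^2 - r_min^2)
= pi*(108.16 - 5.76)
= pi * 102.4
= 321.6991 m^2


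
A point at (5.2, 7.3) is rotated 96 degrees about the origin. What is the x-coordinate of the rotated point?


x' = x*cos(theta) - y*sin(theta)
cos(96 deg) = -0.1045, sin(96 deg) = 0.9945
x' = 5.2 * -0.1045 - 7.3 * 0.9945
= -0.5435 - 7.26
= -7.8036


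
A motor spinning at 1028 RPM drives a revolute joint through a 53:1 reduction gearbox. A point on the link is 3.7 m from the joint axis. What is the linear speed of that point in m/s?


omega_motor = 1028 * 2*pi/60 = 107.6519 rad/s
omega_joint = omega_motor / 53 = 2.0312 rad/s
v = omega_joint * r = 2.0312 * 3.7
= 7.5153 m/s


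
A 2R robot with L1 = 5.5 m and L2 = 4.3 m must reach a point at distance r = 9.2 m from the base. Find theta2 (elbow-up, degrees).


cos(theta2) = (r^2 - L1^2 - L2^2) / (2*L1*L2)
cos(theta2) = (84.64 - 30.25 - 18.49) / 47.3
cos(theta2) = 0.758985
theta2 = 40.6252 degrees


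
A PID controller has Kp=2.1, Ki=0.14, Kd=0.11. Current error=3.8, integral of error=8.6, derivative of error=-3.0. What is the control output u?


u = Kp*e + Ki*int(e) + Kd*de/dt
= 2.1*3.8 + 0.14*8.6 + 0.11*(-3.0)
= 7.98 + 1.204 + -0.33
= 8.854


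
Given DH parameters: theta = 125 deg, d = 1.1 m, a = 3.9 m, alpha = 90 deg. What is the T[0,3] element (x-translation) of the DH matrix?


T[0,3] = a * cos(theta)
= 3.9 * cos(125 deg)
= 3.9 * -0.5736
= -2.2369


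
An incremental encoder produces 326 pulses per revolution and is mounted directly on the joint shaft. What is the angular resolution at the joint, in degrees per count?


counts per rev = 326
resolution = 360 / 326
= 1.1043 deg/count


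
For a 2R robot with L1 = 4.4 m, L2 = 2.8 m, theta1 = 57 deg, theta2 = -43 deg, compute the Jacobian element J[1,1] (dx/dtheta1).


J[1,1] = -L1*sin(t1) - L2*sin(t1+t2)
= -4.4*sin(57) - 2.8*sin(14)
= -4.3675


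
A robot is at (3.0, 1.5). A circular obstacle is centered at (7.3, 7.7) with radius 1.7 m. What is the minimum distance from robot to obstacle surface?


center_dist = sqrt((3.0-7.3)^2 + (1.5-7.7)^2)
= sqrt(18.49 + 38.44)
= 7.5452
min_dist = center_dist - radius = 7.5452 - 1.7 = 5.8452 m


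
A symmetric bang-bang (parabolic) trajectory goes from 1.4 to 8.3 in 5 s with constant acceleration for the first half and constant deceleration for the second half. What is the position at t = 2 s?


Symmetric rest-to-rest: each phase covers (pf-p0)/2 in time T/2. 0.5*a*(T/2)^2 = (pf-p0)/2 => a = 4*(pf-p0)/T^2
a = 4*(8.3-1.4)/5^2 = 1.104
t = 2 is in the acceleration phase (t <= T/2).
p = p0 + 0.5*a*t^2 = 1.4 + 0.5*1.104*2^2
= 3.608


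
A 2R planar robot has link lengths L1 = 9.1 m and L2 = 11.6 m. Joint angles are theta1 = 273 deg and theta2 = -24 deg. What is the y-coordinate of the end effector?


Convert angles to radians: theta1 = 4.7647, theta2 = -0.4189
y = L1*sin(theta1) + L2*sin(theta1+theta2)
y = -9.0875 + -10.8295
y = -19.9171


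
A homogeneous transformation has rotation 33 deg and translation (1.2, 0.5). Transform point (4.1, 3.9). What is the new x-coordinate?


x' = cos(theta)*px - sin(theta)*py + tx
= 0.8387*4.1 - 0.5446*3.9 + 1.2
= 2.5145


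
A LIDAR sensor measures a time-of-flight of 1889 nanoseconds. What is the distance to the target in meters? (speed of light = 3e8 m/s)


tof = 1889 ns = 1.889e-06 s
dist = c * tof / 2
= 3e8 * 1.889e-06 / 2
= 283.35 m


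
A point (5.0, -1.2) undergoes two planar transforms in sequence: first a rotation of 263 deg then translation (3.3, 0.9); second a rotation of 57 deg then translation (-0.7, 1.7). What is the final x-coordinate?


After transform 1:
x1 = cos(263)*5.0 - sin(263)*-1.2 + 3.3 = 1.4996
y1 = sin(263)*5.0 + cos(263)*-1.2 + 0.9 = -3.9165
After transform 2:
x2 = cos(57)*1.4996 - sin(57)*-3.9165 + -0.7
= 3.4014


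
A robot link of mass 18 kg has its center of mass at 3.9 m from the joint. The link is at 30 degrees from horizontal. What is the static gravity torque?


tau = m*g*L*cos(angle)
= 18 * 9.81 * 3.9 * cos(30 deg)
= 18 * 9.81 * 3.9 * 0.866
= 596.3988 Nm


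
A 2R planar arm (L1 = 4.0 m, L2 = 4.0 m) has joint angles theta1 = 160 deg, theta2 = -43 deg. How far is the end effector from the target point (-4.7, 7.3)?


End effector via forward kinematics:
x = L1*cos(t1) + L2*cos(t1+t2) = -5.5747
y = L1*sin(t1) + L2*sin(t1+t2) = 4.9321
Distance to target:
d = sqrt((-4.7 - -5.5747)^2 + (7.3 - 4.9321)^2)
= sqrt(0.7652 + 5.6069)
= 2.5243 m


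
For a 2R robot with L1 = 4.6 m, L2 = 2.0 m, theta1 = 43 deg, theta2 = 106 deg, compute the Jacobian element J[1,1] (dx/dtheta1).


J[1,1] = -L1*sin(t1) - L2*sin(t1+t2)
= -4.6*sin(43) - 2.0*sin(149)
= -4.1673


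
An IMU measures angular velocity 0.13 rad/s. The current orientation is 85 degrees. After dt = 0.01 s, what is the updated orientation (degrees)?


delta_theta = w * dt = 0.13 * 0.01 = 0.0013 rad
= 0.0745 deg
theta_new = 85 + 0.0745 = 85.0745 deg


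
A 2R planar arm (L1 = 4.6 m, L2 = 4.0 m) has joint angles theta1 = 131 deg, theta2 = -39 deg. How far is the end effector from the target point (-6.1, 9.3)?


End effector via forward kinematics:
x = L1*cos(t1) + L2*cos(t1+t2) = -3.1575
y = L1*sin(t1) + L2*sin(t1+t2) = 7.4692
Distance to target:
d = sqrt((-6.1 - -3.1575)^2 + (9.3 - 7.4692)^2)
= sqrt(8.6585 + 3.3517)
= 3.4656 m


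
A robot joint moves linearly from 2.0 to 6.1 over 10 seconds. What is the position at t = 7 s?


s = t/T = 7/10 = 0.7
p(t) = p0 + (pf-p0)*s
= 2.0 + (6.1 - 2.0) * 0.7
= 4.87


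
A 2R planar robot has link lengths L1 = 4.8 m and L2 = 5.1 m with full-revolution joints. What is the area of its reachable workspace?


r_max = L1 + L2 = 9.9 m
r_min = |L1 - L2| = 0.3 m
Area = pi*(r_max^2 - r_min^2)
= pi*(98.01 - 0.09)
= pi * 97.92
= 307.6248 m^2


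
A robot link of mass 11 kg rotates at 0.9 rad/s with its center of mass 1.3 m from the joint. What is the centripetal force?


F = m * omega^2 * r
= 11 * 0.9^2 * 1.3
= 11 * 0.81 * 1.3
= 11.583 N


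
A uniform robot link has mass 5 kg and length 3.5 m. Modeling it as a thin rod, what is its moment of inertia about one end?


I = (1/3) * m * L^2
= (1/3) * 5 * 3.5^2
= 0.333333 * 5 * 12.25
= 20.4167 kg*m^2


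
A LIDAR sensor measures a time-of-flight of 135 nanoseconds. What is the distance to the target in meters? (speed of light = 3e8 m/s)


tof = 135 ns = 1.35e-07 s
dist = c * tof / 2
= 3e8 * 1.35e-07 / 2
= 20.25 m


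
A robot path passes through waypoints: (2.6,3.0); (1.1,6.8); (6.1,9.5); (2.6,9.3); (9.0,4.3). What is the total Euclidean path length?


Segment lengths:
  seg1 = sqrt((-1.5)^2 + (3.8)^2) = 4.0853
  seg2 = sqrt((5.0)^2 + (2.7)^2) = 5.6824
  seg3 = sqrt((-3.5)^2 + (-0.2)^2) = 3.5057
  seg4 = sqrt((6.4)^2 + (-5.0)^2) = 8.1216
Total = 21.3951


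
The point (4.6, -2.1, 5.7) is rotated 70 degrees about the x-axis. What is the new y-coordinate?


Rotation about x-axis: y' = y*cos(theta) - z*sin(theta)
= -2.1 * 0.342 - 5.7 * 0.9397
= -6.0745


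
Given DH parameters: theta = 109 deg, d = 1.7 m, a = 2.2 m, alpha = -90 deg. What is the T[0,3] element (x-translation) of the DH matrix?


T[0,3] = a * cos(theta)
= 2.2 * cos(109 deg)
= 2.2 * -0.3256
= -0.7162


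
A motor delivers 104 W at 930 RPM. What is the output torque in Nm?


omega = 930 * 2*pi/60 = 97.3894 rad/s
tau = P / omega = 104 / 97.3894
= 1.0679 Nm


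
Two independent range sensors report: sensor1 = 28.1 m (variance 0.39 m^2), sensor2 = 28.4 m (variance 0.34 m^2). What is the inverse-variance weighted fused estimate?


w1 = (1/var1) / (1/var1 + 1/var2)
   = 2.5641 / (2.5641 + 2.9412) = 0.4658
w2 = 1 - w1 = 0.5342
fused = w1*s1 + w2*s2 = 13.0877 + 15.1726
= 28.2603 m


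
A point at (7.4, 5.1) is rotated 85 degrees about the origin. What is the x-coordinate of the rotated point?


x' = x*cos(theta) - y*sin(theta)
cos(85 deg) = 0.0872, sin(85 deg) = 0.9962
x' = 7.4 * 0.0872 - 5.1 * 0.9962
= 0.645 - 5.0806
= -4.4356


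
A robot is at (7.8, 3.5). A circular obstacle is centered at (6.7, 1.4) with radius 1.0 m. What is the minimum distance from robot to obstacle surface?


center_dist = sqrt((7.8-6.7)^2 + (3.5-1.4)^2)
= sqrt(1.21 + 4.41)
= 2.3707
min_dist = center_dist - radius = 2.3707 - 1.0 = 1.3707 m


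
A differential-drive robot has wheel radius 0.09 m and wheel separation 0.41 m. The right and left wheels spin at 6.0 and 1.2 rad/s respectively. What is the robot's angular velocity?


vR = r*wR = 0.09*6.0 = 0.54 m/s
vL = r*wL = 0.09*1.2 = 0.108 m/s
v = (vR+vL)/2 = 0.324 m/s
omega = (vR-vL)/L = 1.0537 rad/s
angular velocity = 1.0537 rad/s


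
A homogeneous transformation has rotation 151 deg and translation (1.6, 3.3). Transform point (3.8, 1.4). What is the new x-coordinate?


x' = cos(theta)*px - sin(theta)*py + tx
= -0.8746*3.8 - 0.4848*1.4 + 1.6
= -2.4023


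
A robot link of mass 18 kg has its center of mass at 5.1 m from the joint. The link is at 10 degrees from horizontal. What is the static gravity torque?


tau = m*g*L*cos(angle)
= 18 * 9.81 * 5.1 * cos(10 deg)
= 18 * 9.81 * 5.1 * 0.9848
= 886.8765 Nm


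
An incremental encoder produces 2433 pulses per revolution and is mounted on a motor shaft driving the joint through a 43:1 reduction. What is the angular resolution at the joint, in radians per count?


counts per rev = 2433
effective counts at joint = 2433 * 43 = 104619
resolution = 2*pi / 104619
= 6.0058e-05 rad/count


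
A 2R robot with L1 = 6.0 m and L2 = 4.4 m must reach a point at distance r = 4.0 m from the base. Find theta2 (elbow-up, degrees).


cos(theta2) = (r^2 - L1^2 - L2^2) / (2*L1*L2)
cos(theta2) = (16.0 - 36.0 - 19.36) / 52.8
cos(theta2) = -0.745455
theta2 = 138.1982 degrees


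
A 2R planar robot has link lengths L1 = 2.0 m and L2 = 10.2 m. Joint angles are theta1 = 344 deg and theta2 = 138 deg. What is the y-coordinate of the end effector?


Convert angles to radians: theta1 = 6.0039, theta2 = 2.4086
y = L1*sin(theta1) + L2*sin(theta1+theta2)
y = -0.5513 + 8.6501
y = 8.0988


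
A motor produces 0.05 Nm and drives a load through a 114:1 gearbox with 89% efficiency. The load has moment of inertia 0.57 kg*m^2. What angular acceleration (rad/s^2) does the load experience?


tau_out = tau_motor * N * eta
= 0.05 * 114 * 0.89 = 5.073 Nm
alpha = tau_out / I = 5.073 / 0.57
= 8.9 rad/s^2


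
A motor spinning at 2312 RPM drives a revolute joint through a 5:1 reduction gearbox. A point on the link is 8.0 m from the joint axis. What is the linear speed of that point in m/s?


omega_motor = 2312 * 2*pi/60 = 242.1121 rad/s
omega_joint = omega_motor / 5 = 48.4224 rad/s
v = omega_joint * r = 48.4224 * 8.0
= 387.3793 m/s


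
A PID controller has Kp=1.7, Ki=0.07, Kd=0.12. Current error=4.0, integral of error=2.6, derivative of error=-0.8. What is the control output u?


u = Kp*e + Ki*int(e) + Kd*de/dt
= 1.7*4.0 + 0.07*2.6 + 0.12*(-0.8)
= 6.8 + 0.182 + -0.096
= 6.886


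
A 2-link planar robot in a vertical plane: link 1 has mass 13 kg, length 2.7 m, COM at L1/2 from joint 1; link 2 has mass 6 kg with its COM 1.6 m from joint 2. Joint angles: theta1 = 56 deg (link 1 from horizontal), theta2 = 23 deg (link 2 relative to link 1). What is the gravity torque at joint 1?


Horizontal distance from joint 1 to link-1 COM:
  x_c1 = (L1/2)*cos(t1) = 1.35 * 0.5592 = 0.7549 m
Horizontal distance from joint 1 to link-2 COM:
  x_c2 = L1*cos(t1) + Lc2*cos(t1+t2)
       = 2.7*0.5592 + 1.6*0.1908 = 1.8151 m
tau1 = m1*g*x_c1 + m2*g*x_c2
     = 13*9.81*0.7549 + 6*9.81*1.8151
     = 96.2737 + 106.8377
     = 203.1114 Nm


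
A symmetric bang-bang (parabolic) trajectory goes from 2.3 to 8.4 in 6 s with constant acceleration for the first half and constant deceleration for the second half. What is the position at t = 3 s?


Symmetric rest-to-rest: each phase covers (pf-p0)/2 in time T/2. 0.5*a*(T/2)^2 = (pf-p0)/2 => a = 4*(pf-p0)/T^2
a = 4*(8.4-2.3)/6^2 = 0.6778
t = 3 is in the acceleration phase (t <= T/2).
p = p0 + 0.5*a*t^2 = 2.3 + 0.5*0.6778*3^2
= 5.35


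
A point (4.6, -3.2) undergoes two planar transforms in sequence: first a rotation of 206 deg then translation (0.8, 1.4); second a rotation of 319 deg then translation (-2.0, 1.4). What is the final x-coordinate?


After transform 1:
x1 = cos(206)*4.6 - sin(206)*-3.2 + 0.8 = -4.7372
y1 = sin(206)*4.6 + cos(206)*-3.2 + 1.4 = 2.2596
After transform 2:
x2 = cos(319)*-4.7372 - sin(319)*2.2596 + -2.0
= -4.0928


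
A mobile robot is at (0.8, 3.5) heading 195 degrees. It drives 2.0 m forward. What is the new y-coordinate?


y_new = y0 + d*sin(theta)
= 3.5 + 2.0*sin(195)
= 3.5 + -0.5176
= 2.9824


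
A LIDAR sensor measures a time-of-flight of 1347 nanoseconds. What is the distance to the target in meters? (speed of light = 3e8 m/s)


tof = 1347 ns = 1.347e-06 s
dist = c * tof / 2
= 3e8 * 1.347e-06 / 2
= 202.05 m
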